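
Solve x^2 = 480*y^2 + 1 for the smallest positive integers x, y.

(x, y) = (241, 11)

First expand sqrt(480) as a continued fraction. With x_i = (sqrt(480) + m_i)/d_i and (m_0, d_0) = (0, 1): a_0 = floor(sqrt(480)) = 21, since 21^2 = 441 <= 480 < 484 = 22^2.
Iterate m_{i+1} = d_i*a_i - m_i, d_{i+1} = (480 - m_{i+1}^2)/d_i, a_{i+1} = floor((a_0 + m_{i+1})/d_{i+1}):
  m_1 = 1*21 - 0 = 21, d_1 = (480 - 21^2)/1 = 39/1 = 39, a_1 = floor((21 + 21)/39) = 1.
  m_2 = 39*1 - 21 = 18, d_2 = (480 - 18^2)/39 = 156/39 = 4, a_2 = floor((21 + 18)/4) = 9.
  m_3 = 4*9 - 18 = 18, d_3 = (480 - 18^2)/4 = 156/4 = 39, a_3 = floor((21 + 18)/39) = 1.
  m_4 = 39*1 - 18 = 21, d_4 = (480 - 21^2)/39 = 39/39 = 1, a_4 = floor((21 + 21)/1) = 42.
  m_5 = 1*42 - 21 = 21, d_5 = (480 - 21^2)/1 = 39/1 = 39: (m_5, d_5) = (m_1, d_1) = (21, 39), so from here the quotients repeat a_1, ..., a_4; the period length is 4.
So sqrt(480) = [21; (1, 9, 1, 42)] with period length k = 4.
k is even, so the fundamental solution of x^2 - 480y^2 = 1 is (p_{k-1}, q_{k-1}) = (p_3, q_3); compute convergents through index 3.
Convergents (p_i = a_i*p_{i-1} + p_{i-2}, q_i = a_i*q_{i-1} + q_{i-2} with p_{-2}=0, p_{-1}=1, q_{-2}=1, q_{-1}=0):
  i=0: a_0=21, p_0 = 21*1 + 0 = 21, q_0 = 21*0 + 1 = 1.
  i=1: a_1=1, p_1 = 1*21 + 1 = 22, q_1 = 1*1 + 0 = 1.
  i=2: a_2=9, p_2 = 9*22 + 21 = 219, q_2 = 9*1 + 1 = 10.
  i=3: a_3=1, p_3 = 1*219 + 22 = 241, q_3 = 1*10 + 1 = 11.
Check: 241^2 - 480*11^2 = 58081 - 58080 = 1, so (x, y) = (241, 11) solves the equation, and by the theorem it is the least positive solution.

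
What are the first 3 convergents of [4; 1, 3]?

Using the convergent recurrence p_i = a_i*p_{i-1} + p_{i-2}, q_i = a_i*q_{i-1} + q_{i-2} with p_{-2}=0, p_{-1}=1, q_{-2}=1, q_{-1}=0:
  i=0: a_0=4, p_0 = 4*1 + 0 = 4, q_0 = 4*0 + 1 = 1.
  i=1: a_1=1, p_1 = 1*4 + 1 = 5, q_1 = 1*1 + 0 = 1.
  i=2: a_2=3, p_2 = 3*5 + 4 = 19, q_2 = 3*1 + 1 = 4.

4/1, 5/1, 19/4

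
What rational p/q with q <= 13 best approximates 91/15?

Expand x = 91/15 as a continued fraction with the Euclidean algorithm:
  91 = 6*15 + 1, so a_0 = 6.
  15 = 15*1 + 0, so a_1 = 15.
so x = [6; 15].
Convergents (p_i = a_i*p_{i-1} + p_{i-2}, q_i = a_i*q_{i-1} + q_{i-2} with p_{-2}=0, p_{-1}=1, q_{-2}=1, q_{-1}=0), until the denominator exceeds 13:
  i=0: a_0=6, p_0 = 6*1 + 0 = 6, q_0 = 6*0 + 1 = 1.
  i=1: a_1=15, p_1 = 15*6 + 1 = 91, q_1 = 15*1 + 0 = 15.
q_1 = 15 > 13, so the last convergent with denominator <= 13 is p_0/q_0 = 6/1.
The closest fraction with denominator <= 13 is either p_0/q_0 or the intermediate fraction (k*p_0 + p_{-1})/(k*q_0 + q_{-1}) with the largest k >= 1 whose denominator stays <= 13; these approach x as k grows, and every other convergent or intermediate fraction in range is farther away.
Largest k: floor((13 - q_{-1})/q_0) = floor((13 - 0)/1) = 13 (using the seeds p_{-1} = 1, q_{-1} = 0).
That gives (13*6 + 1)/(13*1 + 0) = 79/13.
Compare the errors: |x - 6/1| = |91*1 - 6*15|/(15*1) = 1/15, and |x - 79/13| = |91*13 - 79*15|/(15*13) = 2/195.
Cross-multiplying, 2*15 = 30 < 195 = 1*195, so 2/195 is smaller: the intermediate fraction 79/13 is closer to x than 6/1.

79/13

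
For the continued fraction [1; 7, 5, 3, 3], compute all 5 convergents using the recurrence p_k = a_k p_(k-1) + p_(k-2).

1/1, 8/7, 41/36, 131/115, 434/381

Using the convergent recurrence p_i = a_i*p_{i-1} + p_{i-2}, q_i = a_i*q_{i-1} + q_{i-2} with p_{-2}=0, p_{-1}=1, q_{-2}=1, q_{-1}=0:
  i=0: a_0=1, p_0 = 1*1 + 0 = 1, q_0 = 1*0 + 1 = 1.
  i=1: a_1=7, p_1 = 7*1 + 1 = 8, q_1 = 7*1 + 0 = 7.
  i=2: a_2=5, p_2 = 5*8 + 1 = 41, q_2 = 5*7 + 1 = 36.
  i=3: a_3=3, p_3 = 3*41 + 8 = 131, q_3 = 3*36 + 7 = 115.
  i=4: a_4=3, p_4 = 3*131 + 41 = 434, q_4 = 3*115 + 36 = 381.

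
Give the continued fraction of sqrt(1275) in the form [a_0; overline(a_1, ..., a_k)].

[35; overline(1, 2, 2, 2, 2, 2, 1, 70)]

Write x_i = (sqrt(1275) + m_i)/d_i with (m_0, d_0) = (0, 1). a_0 = floor(sqrt(1275)) = 35, since 35^2 = 1225 <= 1275 < 1296 = 36^2.
Iterate m_{i+1} = d_i*a_i - m_i, d_{i+1} = (1275 - m_{i+1}^2)/d_i, a_{i+1} = floor((a_0 + m_{i+1})/d_{i+1}):
  m_1 = 1*35 - 0 = 35, d_1 = (1275 - 35^2)/1 = 50/1 = 50, a_1 = floor((35 + 35)/50) = 1.
  m_2 = 50*1 - 35 = 15, d_2 = (1275 - 15^2)/50 = 1050/50 = 21, a_2 = floor((35 + 15)/21) = 2.
  m_3 = 21*2 - 15 = 27, d_3 = (1275 - 27^2)/21 = 546/21 = 26, a_3 = floor((35 + 27)/26) = 2.
  m_4 = 26*2 - 27 = 25, d_4 = (1275 - 25^2)/26 = 650/26 = 25, a_4 = floor((35 + 25)/25) = 2.
  m_5 = 25*2 - 25 = 25, d_5 = (1275 - 25^2)/25 = 650/25 = 26, a_5 = floor((35 + 25)/26) = 2.
  m_6 = 26*2 - 25 = 27, d_6 = (1275 - 27^2)/26 = 546/26 = 21, a_6 = floor((35 + 27)/21) = 2.
  m_7 = 21*2 - 27 = 15, d_7 = (1275 - 15^2)/21 = 1050/21 = 50, a_7 = floor((35 + 15)/50) = 1.
  m_8 = 50*1 - 15 = 35, d_8 = (1275 - 35^2)/50 = 50/50 = 1, a_8 = floor((35 + 35)/1) = 70.
  m_9 = 1*70 - 35 = 35, d_9 = (1275 - 35^2)/1 = 50/1 = 50: (m_9, d_9) = (m_1, d_1) = (35, 50), so from here the quotients repeat a_1, ..., a_8; the period length is 8.
Hence the expansion of sqrt(1275) is a_0 = 35 followed by the repeating block 1, 2, 2, 2, 2, 2, 1, 70 (period 8).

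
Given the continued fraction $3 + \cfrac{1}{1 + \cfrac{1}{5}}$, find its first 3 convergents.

3/1, 4/1, 23/6

Using the convergent recurrence p_i = a_i*p_{i-1} + p_{i-2}, q_i = a_i*q_{i-1} + q_{i-2} with p_{-2}=0, p_{-1}=1, q_{-2}=1, q_{-1}=0:
  i=0: a_0=3, p_0 = 3*1 + 0 = 3, q_0 = 3*0 + 1 = 1.
  i=1: a_1=1, p_1 = 1*3 + 1 = 4, q_1 = 1*1 + 0 = 1.
  i=2: a_2=5, p_2 = 5*4 + 3 = 23, q_2 = 5*1 + 1 = 6.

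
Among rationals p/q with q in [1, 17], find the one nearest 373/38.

Expand x = 373/38 as a continued fraction with the Euclidean algorithm:
  373 = 9*38 + 31, so a_0 = 9.
  38 = 1*31 + 7, so a_1 = 1.
  31 = 4*7 + 3, so a_2 = 4.
  7 = 2*3 + 1, so a_3 = 2.
  3 = 3*1 + 0, so a_4 = 3.
so x = [9; 1, 4, 2, 3].
Convergents (p_i = a_i*p_{i-1} + p_{i-2}, q_i = a_i*q_{i-1} + q_{i-2} with p_{-2}=0, p_{-1}=1, q_{-2}=1, q_{-1}=0), until the denominator exceeds 17:
  i=0: a_0=9, p_0 = 9*1 + 0 = 9, q_0 = 9*0 + 1 = 1.
  i=1: a_1=1, p_1 = 1*9 + 1 = 10, q_1 = 1*1 + 0 = 1.
  i=2: a_2=4, p_2 = 4*10 + 9 = 49, q_2 = 4*1 + 1 = 5.
  i=3: a_3=2, p_3 = 2*49 + 10 = 108, q_3 = 2*5 + 1 = 11.
  i=4: a_4=3, p_4 = 3*108 + 49 = 373, q_4 = 3*11 + 5 = 38.
q_4 = 38 > 17, so the last convergent with denominator <= 17 is p_3/q_3 = 108/11.
The closest fraction with denominator <= 17 is either p_3/q_3 or the intermediate fraction (k*p_3 + p_2)/(k*q_3 + q_2) with the largest k >= 1 whose denominator stays <= 17; these approach x as k grows, and every other convergent or intermediate fraction in range is farther away.
Largest k: floor((17 - q_2)/q_3) = floor((17 - 5)/11) = 1.
That gives (1*108 + 49)/(1*11 + 5) = 157/16.
Compare the errors: |x - 108/11| = |373*11 - 108*38|/(38*11) = 1/418, and |x - 157/16| = |373*16 - 157*38|/(38*16) = 2/608.
Cross-multiplying, 1*608 = 608 < 836 = 2*418, so 1/418 is smaller: the convergent 108/11 is closer to x than 157/16.

108/11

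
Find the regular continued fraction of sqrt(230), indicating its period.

[15; (6, 30)]

Write x_i = (sqrt(230) + m_i)/d_i with (m_0, d_0) = (0, 1). a_0 = floor(sqrt(230)) = 15, since 15^2 = 225 <= 230 < 256 = 16^2.
Iterate m_{i+1} = d_i*a_i - m_i, d_{i+1} = (230 - m_{i+1}^2)/d_i, a_{i+1} = floor((a_0 + m_{i+1})/d_{i+1}):
  m_1 = 1*15 - 0 = 15, d_1 = (230 - 15^2)/1 = 5/1 = 5, a_1 = floor((15 + 15)/5) = 6.
  m_2 = 5*6 - 15 = 15, d_2 = (230 - 15^2)/5 = 5/5 = 1, a_2 = floor((15 + 15)/1) = 30.
  m_3 = 1*30 - 15 = 15, d_3 = (230 - 15^2)/1 = 5/1 = 5: (m_3, d_3) = (m_1, d_1) = (15, 5), so from here the quotients repeat a_1, a_2; the period length is 2.
Hence the expansion of sqrt(230) is a_0 = 15 followed by the repeating block 6, 30 (period 2).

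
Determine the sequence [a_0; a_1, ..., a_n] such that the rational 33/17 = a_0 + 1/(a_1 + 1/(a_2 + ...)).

[1; 1, 16]

Run the Euclidean algorithm on 33 and 17; the successive quotients are the partial quotients a_0, a_1, ... (each step inverts the fractional part left over by the previous one):
  33 = 1*17 + 16, so a_0 = 1.
  17 = 1*16 + 1, so a_1 = 1.
  16 = 16*1 + 0, so a_2 = 16.
The remainder reaches 0 after 3 divisions, so the expansion has 3 partial quotients, read off in order.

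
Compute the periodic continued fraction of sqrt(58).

Write x_i = (sqrt(58) + m_i)/d_i with (m_0, d_0) = (0, 1). a_0 = floor(sqrt(58)) = 7, since 7^2 = 49 <= 58 < 64 = 8^2.
Iterate m_{i+1} = d_i*a_i - m_i, d_{i+1} = (58 - m_{i+1}^2)/d_i, a_{i+1} = floor((a_0 + m_{i+1})/d_{i+1}):
  m_1 = 1*7 - 0 = 7, d_1 = (58 - 7^2)/1 = 9/1 = 9, a_1 = floor((7 + 7)/9) = 1.
  m_2 = 9*1 - 7 = 2, d_2 = (58 - 2^2)/9 = 54/9 = 6, a_2 = floor((7 + 2)/6) = 1.
  m_3 = 6*1 - 2 = 4, d_3 = (58 - 4^2)/6 = 42/6 = 7, a_3 = floor((7 + 4)/7) = 1.
  m_4 = 7*1 - 4 = 3, d_4 = (58 - 3^2)/7 = 49/7 = 7, a_4 = floor((7 + 3)/7) = 1.
  m_5 = 7*1 - 3 = 4, d_5 = (58 - 4^2)/7 = 42/7 = 6, a_5 = floor((7 + 4)/6) = 1.
  m_6 = 6*1 - 4 = 2, d_6 = (58 - 2^2)/6 = 54/6 = 9, a_6 = floor((7 + 2)/9) = 1.
  m_7 = 9*1 - 2 = 7, d_7 = (58 - 7^2)/9 = 9/9 = 1, a_7 = floor((7 + 7)/1) = 14.
  m_8 = 1*14 - 7 = 7, d_8 = (58 - 7^2)/1 = 9/1 = 9: (m_8, d_8) = (m_1, d_1) = (7, 9), so from here the quotients repeat a_1, ..., a_7; the period length is 7.
Hence the expansion of sqrt(58) is a_0 = 7 followed by the repeating block 1, 1, 1, 1, 1, 1, 14 (period 7).

[7; (1, 1, 1, 1, 1, 1, 14)]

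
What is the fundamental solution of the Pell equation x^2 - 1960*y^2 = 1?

First expand sqrt(1960) as a continued fraction. With x_i = (sqrt(1960) + m_i)/d_i and (m_0, d_0) = (0, 1): a_0 = floor(sqrt(1960)) = 44, since 44^2 = 1936 <= 1960 < 2025 = 45^2.
Iterate m_{i+1} = d_i*a_i - m_i, d_{i+1} = (1960 - m_{i+1}^2)/d_i, a_{i+1} = floor((a_0 + m_{i+1})/d_{i+1}):
  m_1 = 1*44 - 0 = 44, d_1 = (1960 - 44^2)/1 = 24/1 = 24, a_1 = floor((44 + 44)/24) = 3.
  m_2 = 24*3 - 44 = 28, d_2 = (1960 - 28^2)/24 = 1176/24 = 49, a_2 = floor((44 + 28)/49) = 1.
  m_3 = 49*1 - 28 = 21, d_3 = (1960 - 21^2)/49 = 1519/49 = 31, a_3 = floor((44 + 21)/31) = 2.
  m_4 = 31*2 - 21 = 41, d_4 = (1960 - 41^2)/31 = 279/31 = 9, a_4 = floor((44 + 41)/9) = 9.
  m_5 = 9*9 - 41 = 40, d_5 = (1960 - 40^2)/9 = 360/9 = 40, a_5 = floor((44 + 40)/40) = 2.
  m_6 = 40*2 - 40 = 40, d_6 = (1960 - 40^2)/40 = 360/40 = 9, a_6 = floor((44 + 40)/9) = 9.
  m_7 = 9*9 - 40 = 41, d_7 = (1960 - 41^2)/9 = 279/9 = 31, a_7 = floor((44 + 41)/31) = 2.
  m_8 = 31*2 - 41 = 21, d_8 = (1960 - 21^2)/31 = 1519/31 = 49, a_8 = floor((44 + 21)/49) = 1.
  m_9 = 49*1 - 21 = 28, d_9 = (1960 - 28^2)/49 = 1176/49 = 24, a_9 = floor((44 + 28)/24) = 3.
  m_10 = 24*3 - 28 = 44, d_10 = (1960 - 44^2)/24 = 24/24 = 1, a_10 = floor((44 + 44)/1) = 88.
  m_11 = 1*88 - 44 = 44, d_11 = (1960 - 44^2)/1 = 24/1 = 24: (m_11, d_11) = (m_1, d_1) = (44, 24), so from here the quotients repeat a_1, ..., a_10; the period length is 10.
So sqrt(1960) = [44; (3, 1, 2, 9, 2, 9, 2, 1, 3, 88)] with period length k = 10.
k is even, so the fundamental solution of x^2 - 1960y^2 = 1 is (p_{k-1}, q_{k-1}) = (p_9, q_9); compute convergents through index 9.
Convergents (p_i = a_i*p_{i-1} + p_{i-2}, q_i = a_i*q_{i-1} + q_{i-2} with p_{-2}=0, p_{-1}=1, q_{-2}=1, q_{-1}=0):
  i=0: a_0=44, p_0 = 44*1 + 0 = 44, q_0 = 44*0 + 1 = 1.
  i=1: a_1=3, p_1 = 3*44 + 1 = 133, q_1 = 3*1 + 0 = 3.
  i=2: a_2=1, p_2 = 1*133 + 44 = 177, q_2 = 1*3 + 1 = 4.
  i=3: a_3=2, p_3 = 2*177 + 133 = 487, q_3 = 2*4 + 3 = 11.
  i=4: a_4=9, p_4 = 9*487 + 177 = 4560, q_4 = 9*11 + 4 = 103.
  i=5: a_5=2, p_5 = 2*4560 + 487 = 9607, q_5 = 2*103 + 11 = 217.
  i=6: a_6=9, p_6 = 9*9607 + 4560 = 91023, q_6 = 9*217 + 103 = 2056.
  i=7: a_7=2, p_7 = 2*91023 + 9607 = 191653, q_7 = 2*2056 + 217 = 4329.
  i=8: a_8=1, p_8 = 1*191653 + 91023 = 282676, q_8 = 1*4329 + 2056 = 6385.
  i=9: a_9=3, p_9 = 3*282676 + 191653 = 1039681, q_9 = 3*6385 + 4329 = 23484.
Check: 1039681^2 - 1960*23484^2 = 1080936581761 - 1080936581760 = 1, so (x, y) = (1039681, 23484) solves the equation, and by the theorem it is the least positive solution.

(x, y) = (1039681, 23484)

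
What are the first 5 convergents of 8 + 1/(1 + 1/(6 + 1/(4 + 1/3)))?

8/1, 9/1, 62/7, 257/29, 833/94

Using the convergent recurrence p_i = a_i*p_{i-1} + p_{i-2}, q_i = a_i*q_{i-1} + q_{i-2} with p_{-2}=0, p_{-1}=1, q_{-2}=1, q_{-1}=0:
  i=0: a_0=8, p_0 = 8*1 + 0 = 8, q_0 = 8*0 + 1 = 1.
  i=1: a_1=1, p_1 = 1*8 + 1 = 9, q_1 = 1*1 + 0 = 1.
  i=2: a_2=6, p_2 = 6*9 + 8 = 62, q_2 = 6*1 + 1 = 7.
  i=3: a_3=4, p_3 = 4*62 + 9 = 257, q_3 = 4*7 + 1 = 29.
  i=4: a_4=3, p_4 = 3*257 + 62 = 833, q_4 = 3*29 + 7 = 94.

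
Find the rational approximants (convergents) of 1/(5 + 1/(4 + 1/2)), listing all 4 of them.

0/1, 1/5, 4/21, 9/47

Using the convergent recurrence p_i = a_i*p_{i-1} + p_{i-2}, q_i = a_i*q_{i-1} + q_{i-2} with p_{-2}=0, p_{-1}=1, q_{-2}=1, q_{-1}=0:
  i=0: a_0=0, p_0 = 0*1 + 0 = 0, q_0 = 0*0 + 1 = 1.
  i=1: a_1=5, p_1 = 5*0 + 1 = 1, q_1 = 5*1 + 0 = 5.
  i=2: a_2=4, p_2 = 4*1 + 0 = 4, q_2 = 4*5 + 1 = 21.
  i=3: a_3=2, p_3 = 2*4 + 1 = 9, q_3 = 2*21 + 5 = 47.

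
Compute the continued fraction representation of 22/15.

Run the Euclidean algorithm on 22 and 15; the successive quotients are the partial quotients a_0, a_1, ... (each step inverts the fractional part left over by the previous one):
  22 = 1*15 + 7, so a_0 = 1.
  15 = 2*7 + 1, so a_1 = 2.
  7 = 7*1 + 0, so a_2 = 7.
The remainder reaches 0 after 3 divisions, so the expansion has 3 partial quotients, read off in order.

[1; 2, 7]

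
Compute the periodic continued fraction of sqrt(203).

Write x_i = (sqrt(203) + m_i)/d_i with (m_0, d_0) = (0, 1). a_0 = floor(sqrt(203)) = 14, since 14^2 = 196 <= 203 < 225 = 15^2.
Iterate m_{i+1} = d_i*a_i - m_i, d_{i+1} = (203 - m_{i+1}^2)/d_i, a_{i+1} = floor((a_0 + m_{i+1})/d_{i+1}):
  m_1 = 1*14 - 0 = 14, d_1 = (203 - 14^2)/1 = 7/1 = 7, a_1 = floor((14 + 14)/7) = 4.
  m_2 = 7*4 - 14 = 14, d_2 = (203 - 14^2)/7 = 7/7 = 1, a_2 = floor((14 + 14)/1) = 28.
  m_3 = 1*28 - 14 = 14, d_3 = (203 - 14^2)/1 = 7/1 = 7: (m_3, d_3) = (m_1, d_1) = (14, 7), so from here the quotients repeat a_1, a_2; the period length is 2.
Hence the expansion of sqrt(203) is a_0 = 14 followed by the repeating block 4, 28 (period 2).

[14; (4, 28)]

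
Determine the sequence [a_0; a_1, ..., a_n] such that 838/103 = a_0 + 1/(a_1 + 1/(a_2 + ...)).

[8; 7, 2, 1, 4]

Run the Euclidean algorithm on 838 and 103; the successive quotients are the partial quotients a_0, a_1, ... (each step inverts the fractional part left over by the previous one):
  838 = 8*103 + 14, so a_0 = 8.
  103 = 7*14 + 5, so a_1 = 7.
  14 = 2*5 + 4, so a_2 = 2.
  5 = 1*4 + 1, so a_3 = 1.
  4 = 4*1 + 0, so a_4 = 4.
The remainder reaches 0 after 5 divisions, so the expansion has 5 partial quotients, read off in order.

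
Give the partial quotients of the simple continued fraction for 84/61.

Run the Euclidean algorithm on 84 and 61; the successive quotients are the partial quotients a_0, a_1, ... (each step inverts the fractional part left over by the previous one):
  84 = 1*61 + 23, so a_0 = 1.
  61 = 2*23 + 15, so a_1 = 2.
  23 = 1*15 + 8, so a_2 = 1.
  15 = 1*8 + 7, so a_3 = 1.
  8 = 1*7 + 1, so a_4 = 1.
  7 = 7*1 + 0, so a_5 = 7.
The remainder reaches 0 after 6 divisions, so the expansion has 6 partial quotients, read off in order.

[1; 2, 1, 1, 1, 7]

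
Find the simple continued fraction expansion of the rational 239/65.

[3; 1, 2, 10, 2]

Run the Euclidean algorithm on 239 and 65; the successive quotients are the partial quotients a_0, a_1, ... (each step inverts the fractional part left over by the previous one):
  239 = 3*65 + 44, so a_0 = 3.
  65 = 1*44 + 21, so a_1 = 1.
  44 = 2*21 + 2, so a_2 = 2.
  21 = 10*2 + 1, so a_3 = 10.
  2 = 2*1 + 0, so a_4 = 2.
The remainder reaches 0 after 5 divisions, so the expansion has 5 partial quotients, read off in order.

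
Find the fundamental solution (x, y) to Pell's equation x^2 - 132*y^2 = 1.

(x, y) = (23, 2)

First expand sqrt(132) as a continued fraction. With x_i = (sqrt(132) + m_i)/d_i and (m_0, d_0) = (0, 1): a_0 = floor(sqrt(132)) = 11, since 11^2 = 121 <= 132 < 144 = 12^2.
Iterate m_{i+1} = d_i*a_i - m_i, d_{i+1} = (132 - m_{i+1}^2)/d_i, a_{i+1} = floor((a_0 + m_{i+1})/d_{i+1}):
  m_1 = 1*11 - 0 = 11, d_1 = (132 - 11^2)/1 = 11/1 = 11, a_1 = floor((11 + 11)/11) = 2.
  m_2 = 11*2 - 11 = 11, d_2 = (132 - 11^2)/11 = 11/11 = 1, a_2 = floor((11 + 11)/1) = 22.
  m_3 = 1*22 - 11 = 11, d_3 = (132 - 11^2)/1 = 11/1 = 11: (m_3, d_3) = (m_1, d_1) = (11, 11), so from here the quotients repeat a_1, a_2; the period length is 2.
So sqrt(132) = [11; (2, 22)] with period length k = 2.
k is even, so the fundamental solution of x^2 - 132y^2 = 1 is (p_{k-1}, q_{k-1}) = (p_1, q_1); compute convergents through index 1.
Convergents (p_i = a_i*p_{i-1} + p_{i-2}, q_i = a_i*q_{i-1} + q_{i-2} with p_{-2}=0, p_{-1}=1, q_{-2}=1, q_{-1}=0):
  i=0: a_0=11, p_0 = 11*1 + 0 = 11, q_0 = 11*0 + 1 = 1.
  i=1: a_1=2, p_1 = 2*11 + 1 = 23, q_1 = 2*1 + 0 = 2.
Check: 23^2 - 132*2^2 = 529 - 528 = 1, so (x, y) = (23, 2) solves the equation, and by the theorem it is the least positive solution.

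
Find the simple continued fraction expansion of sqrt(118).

[10; (1, 6, 3, 2, 10, 2, 3, 6, 1, 20)]

Write x_i = (sqrt(118) + m_i)/d_i with (m_0, d_0) = (0, 1). a_0 = floor(sqrt(118)) = 10, since 10^2 = 100 <= 118 < 121 = 11^2.
Iterate m_{i+1} = d_i*a_i - m_i, d_{i+1} = (118 - m_{i+1}^2)/d_i, a_{i+1} = floor((a_0 + m_{i+1})/d_{i+1}):
  m_1 = 1*10 - 0 = 10, d_1 = (118 - 10^2)/1 = 18/1 = 18, a_1 = floor((10 + 10)/18) = 1.
  m_2 = 18*1 - 10 = 8, d_2 = (118 - 8^2)/18 = 54/18 = 3, a_2 = floor((10 + 8)/3) = 6.
  m_3 = 3*6 - 8 = 10, d_3 = (118 - 10^2)/3 = 18/3 = 6, a_3 = floor((10 + 10)/6) = 3.
  m_4 = 6*3 - 10 = 8, d_4 = (118 - 8^2)/6 = 54/6 = 9, a_4 = floor((10 + 8)/9) = 2.
  m_5 = 9*2 - 8 = 10, d_5 = (118 - 10^2)/9 = 18/9 = 2, a_5 = floor((10 + 10)/2) = 10.
  m_6 = 2*10 - 10 = 10, d_6 = (118 - 10^2)/2 = 18/2 = 9, a_6 = floor((10 + 10)/9) = 2.
  m_7 = 9*2 - 10 = 8, d_7 = (118 - 8^2)/9 = 54/9 = 6, a_7 = floor((10 + 8)/6) = 3.
  m_8 = 6*3 - 8 = 10, d_8 = (118 - 10^2)/6 = 18/6 = 3, a_8 = floor((10 + 10)/3) = 6.
  m_9 = 3*6 - 10 = 8, d_9 = (118 - 8^2)/3 = 54/3 = 18, a_9 = floor((10 + 8)/18) = 1.
  m_10 = 18*1 - 8 = 10, d_10 = (118 - 10^2)/18 = 18/18 = 1, a_10 = floor((10 + 10)/1) = 20.
  m_11 = 1*20 - 10 = 10, d_11 = (118 - 10^2)/1 = 18/1 = 18: (m_11, d_11) = (m_1, d_1) = (10, 18), so from here the quotients repeat a_1, ..., a_10; the period length is 10.
Hence the expansion of sqrt(118) is a_0 = 10 followed by the repeating block 1, 6, 3, 2, 10, 2, 3, 6, 1, 20 (period 10).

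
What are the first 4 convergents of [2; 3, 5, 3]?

Using the convergent recurrence p_i = a_i*p_{i-1} + p_{i-2}, q_i = a_i*q_{i-1} + q_{i-2} with p_{-2}=0, p_{-1}=1, q_{-2}=1, q_{-1}=0:
  i=0: a_0=2, p_0 = 2*1 + 0 = 2, q_0 = 2*0 + 1 = 1.
  i=1: a_1=3, p_1 = 3*2 + 1 = 7, q_1 = 3*1 + 0 = 3.
  i=2: a_2=5, p_2 = 5*7 + 2 = 37, q_2 = 5*3 + 1 = 16.
  i=3: a_3=3, p_3 = 3*37 + 7 = 118, q_3 = 3*16 + 3 = 51.

2/1, 7/3, 37/16, 118/51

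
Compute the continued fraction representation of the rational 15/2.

[7; 2]

Run the Euclidean algorithm on 15 and 2; the successive quotients are the partial quotients a_0, a_1, ... (each step inverts the fractional part left over by the previous one):
  15 = 7*2 + 1, so a_0 = 7.
  2 = 2*1 + 0, so a_1 = 2.
The remainder reaches 0 after 2 divisions, so the expansion has 2 partial quotients, read off in order.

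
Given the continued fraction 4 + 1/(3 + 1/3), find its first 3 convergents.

4/1, 13/3, 43/10

Using the convergent recurrence p_i = a_i*p_{i-1} + p_{i-2}, q_i = a_i*q_{i-1} + q_{i-2} with p_{-2}=0, p_{-1}=1, q_{-2}=1, q_{-1}=0:
  i=0: a_0=4, p_0 = 4*1 + 0 = 4, q_0 = 4*0 + 1 = 1.
  i=1: a_1=3, p_1 = 3*4 + 1 = 13, q_1 = 3*1 + 0 = 3.
  i=2: a_2=3, p_2 = 3*13 + 4 = 43, q_2 = 3*3 + 1 = 10.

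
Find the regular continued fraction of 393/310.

Run the Euclidean algorithm on 393 and 310; the successive quotients are the partial quotients a_0, a_1, ... (each step inverts the fractional part left over by the previous one):
  393 = 1*310 + 83, so a_0 = 1.
  310 = 3*83 + 61, so a_1 = 3.
  83 = 1*61 + 22, so a_2 = 1.
  61 = 2*22 + 17, so a_3 = 2.
  22 = 1*17 + 5, so a_4 = 1.
  17 = 3*5 + 2, so a_5 = 3.
  5 = 2*2 + 1, so a_6 = 2.
  2 = 2*1 + 0, so a_7 = 2.
The remainder reaches 0 after 8 divisions, so the expansion has 8 partial quotients, read off in order.

[1; 3, 1, 2, 1, 3, 2, 2]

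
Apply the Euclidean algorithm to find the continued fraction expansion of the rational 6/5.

[1; 5]

Run the Euclidean algorithm on 6 and 5; the successive quotients are the partial quotients a_0, a_1, ... (each step inverts the fractional part left over by the previous one):
  6 = 1*5 + 1, so a_0 = 1.
  5 = 5*1 + 0, so a_1 = 5.
The remainder reaches 0 after 2 divisions, so the expansion has 2 partial quotients, read off in order.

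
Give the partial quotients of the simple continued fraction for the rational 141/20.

Run the Euclidean algorithm on 141 and 20; the successive quotients are the partial quotients a_0, a_1, ... (each step inverts the fractional part left over by the previous one):
  141 = 7*20 + 1, so a_0 = 7.
  20 = 20*1 + 0, so a_1 = 20.
The remainder reaches 0 after 2 divisions, so the expansion has 2 partial quotients, read off in order.

[7; 20]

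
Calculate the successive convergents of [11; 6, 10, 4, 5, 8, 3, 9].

11/1, 67/6, 681/61, 2791/250, 14636/1311, 119879/10738, 374273/33525, 3488336/312463

Using the convergent recurrence p_i = a_i*p_{i-1} + p_{i-2}, q_i = a_i*q_{i-1} + q_{i-2} with p_{-2}=0, p_{-1}=1, q_{-2}=1, q_{-1}=0:
  i=0: a_0=11, p_0 = 11*1 + 0 = 11, q_0 = 11*0 + 1 = 1.
  i=1: a_1=6, p_1 = 6*11 + 1 = 67, q_1 = 6*1 + 0 = 6.
  i=2: a_2=10, p_2 = 10*67 + 11 = 681, q_2 = 10*6 + 1 = 61.
  i=3: a_3=4, p_3 = 4*681 + 67 = 2791, q_3 = 4*61 + 6 = 250.
  i=4: a_4=5, p_4 = 5*2791 + 681 = 14636, q_4 = 5*250 + 61 = 1311.
  i=5: a_5=8, p_5 = 8*14636 + 2791 = 119879, q_5 = 8*1311 + 250 = 10738.
  i=6: a_6=3, p_6 = 3*119879 + 14636 = 374273, q_6 = 3*10738 + 1311 = 33525.
  i=7: a_7=9, p_7 = 9*374273 + 119879 = 3488336, q_7 = 9*33525 + 10738 = 312463.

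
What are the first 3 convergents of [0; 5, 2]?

0/1, 1/5, 2/11

Using the convergent recurrence p_i = a_i*p_{i-1} + p_{i-2}, q_i = a_i*q_{i-1} + q_{i-2} with p_{-2}=0, p_{-1}=1, q_{-2}=1, q_{-1}=0:
  i=0: a_0=0, p_0 = 0*1 + 0 = 0, q_0 = 0*0 + 1 = 1.
  i=1: a_1=5, p_1 = 5*0 + 1 = 1, q_1 = 5*1 + 0 = 5.
  i=2: a_2=2, p_2 = 2*1 + 0 = 2, q_2 = 2*5 + 1 = 11.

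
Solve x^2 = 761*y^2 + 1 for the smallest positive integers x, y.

(x, y) = (1280001, 46400)

First expand sqrt(761) as a continued fraction. With x_i = (sqrt(761) + m_i)/d_i and (m_0, d_0) = (0, 1): a_0 = floor(sqrt(761)) = 27, since 27^2 = 729 <= 761 < 784 = 28^2.
Iterate m_{i+1} = d_i*a_i - m_i, d_{i+1} = (761 - m_{i+1}^2)/d_i, a_{i+1} = floor((a_0 + m_{i+1})/d_{i+1}):
  m_1 = 1*27 - 0 = 27, d_1 = (761 - 27^2)/1 = 32/1 = 32, a_1 = floor((27 + 27)/32) = 1.
  m_2 = 32*1 - 27 = 5, d_2 = (761 - 5^2)/32 = 736/32 = 23, a_2 = floor((27 + 5)/23) = 1.
  m_3 = 23*1 - 5 = 18, d_3 = (761 - 18^2)/23 = 437/23 = 19, a_3 = floor((27 + 18)/19) = 2.
  m_4 = 19*2 - 18 = 20, d_4 = (761 - 20^2)/19 = 361/19 = 19, a_4 = floor((27 + 20)/19) = 2.
  m_5 = 19*2 - 20 = 18, d_5 = (761 - 18^2)/19 = 437/19 = 23, a_5 = floor((27 + 18)/23) = 1.
  m_6 = 23*1 - 18 = 5, d_6 = (761 - 5^2)/23 = 736/23 = 32, a_6 = floor((27 + 5)/32) = 1.
  m_7 = 32*1 - 5 = 27, d_7 = (761 - 27^2)/32 = 32/32 = 1, a_7 = floor((27 + 27)/1) = 54.
  m_8 = 1*54 - 27 = 27, d_8 = (761 - 27^2)/1 = 32/1 = 32: (m_8, d_8) = (m_1, d_1) = (27, 32), so from here the quotients repeat a_1, ..., a_7; the period length is 7.
So sqrt(761) = [27; (1, 1, 2, 2, 1, 1, 54)] with period length k = 7.
k is odd, so (p_{k-1}, q_{k-1}) only solves x^2 - 761y^2 = -1 and the fundamental solution of x^2 - 761y^2 = 1 is (p_{2k-1}, q_{2k-1}) = (p_13, q_13); compute convergents through index 13, running through the period twice.
Convergents (p_i = a_i*p_{i-1} + p_{i-2}, q_i = a_i*q_{i-1} + q_{i-2} with p_{-2}=0, p_{-1}=1, q_{-2}=1, q_{-1}=0):
  i=0: a_0=27, p_0 = 27*1 + 0 = 27, q_0 = 27*0 + 1 = 1.
  i=1: a_1=1, p_1 = 1*27 + 1 = 28, q_1 = 1*1 + 0 = 1.
  i=2: a_2=1, p_2 = 1*28 + 27 = 55, q_2 = 1*1 + 1 = 2.
  i=3: a_3=2, p_3 = 2*55 + 28 = 138, q_3 = 2*2 + 1 = 5.
  i=4: a_4=2, p_4 = 2*138 + 55 = 331, q_4 = 2*5 + 2 = 12.
  i=5: a_5=1, p_5 = 1*331 + 138 = 469, q_5 = 1*12 + 5 = 17.
  i=6: a_6=1, p_6 = 1*469 + 331 = 800, q_6 = 1*17 + 12 = 29.
  i=7: a_7=54, p_7 = 54*800 + 469 = 43669, q_7 = 54*29 + 17 = 1583.
  i=8: a_8=1, p_8 = 1*43669 + 800 = 44469, q_8 = 1*1583 + 29 = 1612.
  i=9: a_9=1, p_9 = 1*44469 + 43669 = 88138, q_9 = 1*1612 + 1583 = 3195.
  i=10: a_10=2, p_10 = 2*88138 + 44469 = 220745, q_10 = 2*3195 + 1612 = 8002.
  i=11: a_11=2, p_11 = 2*220745 + 88138 = 529628, q_11 = 2*8002 + 3195 = 19199.
  i=12: a_12=1, p_12 = 1*529628 + 220745 = 750373, q_12 = 1*19199 + 8002 = 27201.
  i=13: a_13=1, p_13 = 1*750373 + 529628 = 1280001, q_13 = 1*27201 + 19199 = 46400.
Indeed p_6^2 - 761*q_6^2 = 640000 - 640001 = -1, not +1.
Check: 1280001^2 - 761*46400^2 = 1638402560001 - 1638402560000 = 1, so (x, y) = (1280001, 46400) solves the equation, and by the theorem it is the least positive solution.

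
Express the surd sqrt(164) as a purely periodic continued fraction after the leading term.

Write x_i = (sqrt(164) + m_i)/d_i with (m_0, d_0) = (0, 1). a_0 = floor(sqrt(164)) = 12, since 12^2 = 144 <= 164 < 169 = 13^2.
Iterate m_{i+1} = d_i*a_i - m_i, d_{i+1} = (164 - m_{i+1}^2)/d_i, a_{i+1} = floor((a_0 + m_{i+1})/d_{i+1}):
  m_1 = 1*12 - 0 = 12, d_1 = (164 - 12^2)/1 = 20/1 = 20, a_1 = floor((12 + 12)/20) = 1.
  m_2 = 20*1 - 12 = 8, d_2 = (164 - 8^2)/20 = 100/20 = 5, a_2 = floor((12 + 8)/5) = 4.
  m_3 = 5*4 - 8 = 12, d_3 = (164 - 12^2)/5 = 20/5 = 4, a_3 = floor((12 + 12)/4) = 6.
  m_4 = 4*6 - 12 = 12, d_4 = (164 - 12^2)/4 = 20/4 = 5, a_4 = floor((12 + 12)/5) = 4.
  m_5 = 5*4 - 12 = 8, d_5 = (164 - 8^2)/5 = 100/5 = 20, a_5 = floor((12 + 8)/20) = 1.
  m_6 = 20*1 - 8 = 12, d_6 = (164 - 12^2)/20 = 20/20 = 1, a_6 = floor((12 + 12)/1) = 24.
  m_7 = 1*24 - 12 = 12, d_7 = (164 - 12^2)/1 = 20/1 = 20: (m_7, d_7) = (m_1, d_1) = (12, 20), so from here the quotients repeat a_1, ..., a_6; the period length is 6.
Hence the expansion of sqrt(164) is a_0 = 12 followed by the repeating block 1, 4, 6, 4, 1, 24 (period 6).

[12; (1, 4, 6, 4, 1, 24)]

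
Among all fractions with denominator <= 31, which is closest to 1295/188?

Expand x = 1295/188 as a continued fraction with the Euclidean algorithm:
  1295 = 6*188 + 167, so a_0 = 6.
  188 = 1*167 + 21, so a_1 = 1.
  167 = 7*21 + 20, so a_2 = 7.
  21 = 1*20 + 1, so a_3 = 1.
  20 = 20*1 + 0, so a_4 = 20.
so x = [6; 1, 7, 1, 20].
Convergents (p_i = a_i*p_{i-1} + p_{i-2}, q_i = a_i*q_{i-1} + q_{i-2} with p_{-2}=0, p_{-1}=1, q_{-2}=1, q_{-1}=0), until the denominator exceeds 31:
  i=0: a_0=6, p_0 = 6*1 + 0 = 6, q_0 = 6*0 + 1 = 1.
  i=1: a_1=1, p_1 = 1*6 + 1 = 7, q_1 = 1*1 + 0 = 1.
  i=2: a_2=7, p_2 = 7*7 + 6 = 55, q_2 = 7*1 + 1 = 8.
  i=3: a_3=1, p_3 = 1*55 + 7 = 62, q_3 = 1*8 + 1 = 9.
  i=4: a_4=20, p_4 = 20*62 + 55 = 1295, q_4 = 20*9 + 8 = 188.
q_4 = 188 > 31, so the last convergent with denominator <= 31 is p_3/q_3 = 62/9.
The closest fraction with denominator <= 31 is either p_3/q_3 or the intermediate fraction (k*p_3 + p_2)/(k*q_3 + q_2) with the largest k >= 1 whose denominator stays <= 31; these approach x as k grows, and every other convergent or intermediate fraction in range is farther away.
Largest k: floor((31 - q_2)/q_3) = floor((31 - 8)/9) = 2.
That gives (2*62 + 55)/(2*9 + 8) = 179/26.
Compare the errors: |x - 62/9| = |1295*9 - 62*188|/(188*9) = 1/1692, and |x - 179/26| = |1295*26 - 179*188|/(188*26) = 18/4888.
Cross-multiplying, 1*4888 = 4888 < 30456 = 18*1692, so 1/1692 is smaller: the convergent 62/9 is closer to x than 179/26.

62/9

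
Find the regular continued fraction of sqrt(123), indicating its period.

[11; (11, 22)]

Write x_i = (sqrt(123) + m_i)/d_i with (m_0, d_0) = (0, 1). a_0 = floor(sqrt(123)) = 11, since 11^2 = 121 <= 123 < 144 = 12^2.
Iterate m_{i+1} = d_i*a_i - m_i, d_{i+1} = (123 - m_{i+1}^2)/d_i, a_{i+1} = floor((a_0 + m_{i+1})/d_{i+1}):
  m_1 = 1*11 - 0 = 11, d_1 = (123 - 11^2)/1 = 2/1 = 2, a_1 = floor((11 + 11)/2) = 11.
  m_2 = 2*11 - 11 = 11, d_2 = (123 - 11^2)/2 = 2/2 = 1, a_2 = floor((11 + 11)/1) = 22.
  m_3 = 1*22 - 11 = 11, d_3 = (123 - 11^2)/1 = 2/1 = 2: (m_3, d_3) = (m_1, d_1) = (11, 2), so from here the quotients repeat a_1, a_2; the period length is 2.
Hence the expansion of sqrt(123) is a_0 = 11 followed by the repeating block 11, 22 (period 2).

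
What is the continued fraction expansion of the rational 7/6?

Run the Euclidean algorithm on 7 and 6; the successive quotients are the partial quotients a_0, a_1, ... (each step inverts the fractional part left over by the previous one):
  7 = 1*6 + 1, so a_0 = 1.
  6 = 6*1 + 0, so a_1 = 6.
The remainder reaches 0 after 2 divisions, so the expansion has 2 partial quotients, read off in order.

[1; 6]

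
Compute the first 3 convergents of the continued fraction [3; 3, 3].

Using the convergent recurrence p_i = a_i*p_{i-1} + p_{i-2}, q_i = a_i*q_{i-1} + q_{i-2} with p_{-2}=0, p_{-1}=1, q_{-2}=1, q_{-1}=0:
  i=0: a_0=3, p_0 = 3*1 + 0 = 3, q_0 = 3*0 + 1 = 1.
  i=1: a_1=3, p_1 = 3*3 + 1 = 10, q_1 = 3*1 + 0 = 3.
  i=2: a_2=3, p_2 = 3*10 + 3 = 33, q_2 = 3*3 + 1 = 10.

3/1, 10/3, 33/10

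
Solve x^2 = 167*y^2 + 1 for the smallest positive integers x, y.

First expand sqrt(167) as a continued fraction. With x_i = (sqrt(167) + m_i)/d_i and (m_0, d_0) = (0, 1): a_0 = floor(sqrt(167)) = 12, since 12^2 = 144 <= 167 < 169 = 13^2.
Iterate m_{i+1} = d_i*a_i - m_i, d_{i+1} = (167 - m_{i+1}^2)/d_i, a_{i+1} = floor((a_0 + m_{i+1})/d_{i+1}):
  m_1 = 1*12 - 0 = 12, d_1 = (167 - 12^2)/1 = 23/1 = 23, a_1 = floor((12 + 12)/23) = 1.
  m_2 = 23*1 - 12 = 11, d_2 = (167 - 11^2)/23 = 46/23 = 2, a_2 = floor((12 + 11)/2) = 11.
  m_3 = 2*11 - 11 = 11, d_3 = (167 - 11^2)/2 = 46/2 = 23, a_3 = floor((12 + 11)/23) = 1.
  m_4 = 23*1 - 11 = 12, d_4 = (167 - 12^2)/23 = 23/23 = 1, a_4 = floor((12 + 12)/1) = 24.
  m_5 = 1*24 - 12 = 12, d_5 = (167 - 12^2)/1 = 23/1 = 23: (m_5, d_5) = (m_1, d_1) = (12, 23), so from here the quotients repeat a_1, ..., a_4; the period length is 4.
So sqrt(167) = [12; (1, 11, 1, 24)] with period length k = 4.
k is even, so the fundamental solution of x^2 - 167y^2 = 1 is (p_{k-1}, q_{k-1}) = (p_3, q_3); compute convergents through index 3.
Convergents (p_i = a_i*p_{i-1} + p_{i-2}, q_i = a_i*q_{i-1} + q_{i-2} with p_{-2}=0, p_{-1}=1, q_{-2}=1, q_{-1}=0):
  i=0: a_0=12, p_0 = 12*1 + 0 = 12, q_0 = 12*0 + 1 = 1.
  i=1: a_1=1, p_1 = 1*12 + 1 = 13, q_1 = 1*1 + 0 = 1.
  i=2: a_2=11, p_2 = 11*13 + 12 = 155, q_2 = 11*1 + 1 = 12.
  i=3: a_3=1, p_3 = 1*155 + 13 = 168, q_3 = 1*12 + 1 = 13.
Check: 168^2 - 167*13^2 = 28224 - 28223 = 1, so (x, y) = (168, 13) solves the equation, and by the theorem it is the least positive solution.

(x, y) = (168, 13)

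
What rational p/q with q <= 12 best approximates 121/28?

13/3

Expand x = 121/28 as a continued fraction with the Euclidean algorithm:
  121 = 4*28 + 9, so a_0 = 4.
  28 = 3*9 + 1, so a_1 = 3.
  9 = 9*1 + 0, so a_2 = 9.
so x = [4; 3, 9].
Convergents (p_i = a_i*p_{i-1} + p_{i-2}, q_i = a_i*q_{i-1} + q_{i-2} with p_{-2}=0, p_{-1}=1, q_{-2}=1, q_{-1}=0), until the denominator exceeds 12:
  i=0: a_0=4, p_0 = 4*1 + 0 = 4, q_0 = 4*0 + 1 = 1.
  i=1: a_1=3, p_1 = 3*4 + 1 = 13, q_1 = 3*1 + 0 = 3.
  i=2: a_2=9, p_2 = 9*13 + 4 = 121, q_2 = 9*3 + 1 = 28.
q_2 = 28 > 12, so the last convergent with denominator <= 12 is p_1/q_1 = 13/3.
The closest fraction with denominator <= 12 is either p_1/q_1 or the intermediate fraction (k*p_1 + p_0)/(k*q_1 + q_0) with the largest k >= 1 whose denominator stays <= 12; these approach x as k grows, and every other convergent or intermediate fraction in range is farther away.
Largest k: floor((12 - q_0)/q_1) = floor((12 - 1)/3) = 3.
That gives (3*13 + 4)/(3*3 + 1) = 43/10.
Compare the errors: |x - 13/3| = |121*3 - 13*28|/(28*3) = 1/84, and |x - 43/10| = |121*10 - 43*28|/(28*10) = 6/280.
Cross-multiplying, 1*280 = 280 < 504 = 6*84, so 1/84 is smaller: the convergent 13/3 is closer to x than 43/10.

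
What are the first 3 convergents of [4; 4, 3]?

Using the convergent recurrence p_i = a_i*p_{i-1} + p_{i-2}, q_i = a_i*q_{i-1} + q_{i-2} with p_{-2}=0, p_{-1}=1, q_{-2}=1, q_{-1}=0:
  i=0: a_0=4, p_0 = 4*1 + 0 = 4, q_0 = 4*0 + 1 = 1.
  i=1: a_1=4, p_1 = 4*4 + 1 = 17, q_1 = 4*1 + 0 = 4.
  i=2: a_2=3, p_2 = 3*17 + 4 = 55, q_2 = 3*4 + 1 = 13.

4/1, 17/4, 55/13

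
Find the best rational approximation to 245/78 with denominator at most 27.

22/7

Expand x = 245/78 as a continued fraction with the Euclidean algorithm:
  245 = 3*78 + 11, so a_0 = 3.
  78 = 7*11 + 1, so a_1 = 7.
  11 = 11*1 + 0, so a_2 = 11.
so x = [3; 7, 11].
Convergents (p_i = a_i*p_{i-1} + p_{i-2}, q_i = a_i*q_{i-1} + q_{i-2} with p_{-2}=0, p_{-1}=1, q_{-2}=1, q_{-1}=0), until the denominator exceeds 27:
  i=0: a_0=3, p_0 = 3*1 + 0 = 3, q_0 = 3*0 + 1 = 1.
  i=1: a_1=7, p_1 = 7*3 + 1 = 22, q_1 = 7*1 + 0 = 7.
  i=2: a_2=11, p_2 = 11*22 + 3 = 245, q_2 = 11*7 + 1 = 78.
q_2 = 78 > 27, so the last convergent with denominator <= 27 is p_1/q_1 = 22/7.
The closest fraction with denominator <= 27 is either p_1/q_1 or the intermediate fraction (k*p_1 + p_0)/(k*q_1 + q_0) with the largest k >= 1 whose denominator stays <= 27; these approach x as k grows, and every other convergent or intermediate fraction in range is farther away.
Largest k: floor((27 - q_0)/q_1) = floor((27 - 1)/7) = 3.
That gives (3*22 + 3)/(3*7 + 1) = 69/22.
Compare the errors: |x - 22/7| = |245*7 - 22*78|/(78*7) = 1/546, and |x - 69/22| = |245*22 - 69*78|/(78*22) = 8/1716.
Cross-multiplying, 1*1716 = 1716 < 4368 = 8*546, so 1/546 is smaller: the convergent 22/7 is closer to x than 69/22.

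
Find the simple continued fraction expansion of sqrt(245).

Write x_i = (sqrt(245) + m_i)/d_i with (m_0, d_0) = (0, 1). a_0 = floor(sqrt(245)) = 15, since 15^2 = 225 <= 245 < 256 = 16^2.
Iterate m_{i+1} = d_i*a_i - m_i, d_{i+1} = (245 - m_{i+1}^2)/d_i, a_{i+1} = floor((a_0 + m_{i+1})/d_{i+1}):
  m_1 = 1*15 - 0 = 15, d_1 = (245 - 15^2)/1 = 20/1 = 20, a_1 = floor((15 + 15)/20) = 1.
  m_2 = 20*1 - 15 = 5, d_2 = (245 - 5^2)/20 = 220/20 = 11, a_2 = floor((15 + 5)/11) = 1.
  m_3 = 11*1 - 5 = 6, d_3 = (245 - 6^2)/11 = 209/11 = 19, a_3 = floor((15 + 6)/19) = 1.
  m_4 = 19*1 - 6 = 13, d_4 = (245 - 13^2)/19 = 76/19 = 4, a_4 = floor((15 + 13)/4) = 7.
  m_5 = 4*7 - 13 = 15, d_5 = (245 - 15^2)/4 = 20/4 = 5, a_5 = floor((15 + 15)/5) = 6.
  m_6 = 5*6 - 15 = 15, d_6 = (245 - 15^2)/5 = 20/5 = 4, a_6 = floor((15 + 15)/4) = 7.
  m_7 = 4*7 - 15 = 13, d_7 = (245 - 13^2)/4 = 76/4 = 19, a_7 = floor((15 + 13)/19) = 1.
  m_8 = 19*1 - 13 = 6, d_8 = (245 - 6^2)/19 = 209/19 = 11, a_8 = floor((15 + 6)/11) = 1.
  m_9 = 11*1 - 6 = 5, d_9 = (245 - 5^2)/11 = 220/11 = 20, a_9 = floor((15 + 5)/20) = 1.
  m_10 = 20*1 - 5 = 15, d_10 = (245 - 15^2)/20 = 20/20 = 1, a_10 = floor((15 + 15)/1) = 30.
  m_11 = 1*30 - 15 = 15, d_11 = (245 - 15^2)/1 = 20/1 = 20: (m_11, d_11) = (m_1, d_1) = (15, 20), so from here the quotients repeat a_1, ..., a_10; the period length is 10.
Hence the expansion of sqrt(245) is a_0 = 15 followed by the repeating block 1, 1, 1, 7, 6, 7, 1, 1, 1, 30 (period 10).

[15; (1, 1, 1, 7, 6, 7, 1, 1, 1, 30)]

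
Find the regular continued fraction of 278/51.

[5; 2, 4, 1, 1, 2]

Run the Euclidean algorithm on 278 and 51; the successive quotients are the partial quotients a_0, a_1, ... (each step inverts the fractional part left over by the previous one):
  278 = 5*51 + 23, so a_0 = 5.
  51 = 2*23 + 5, so a_1 = 2.
  23 = 4*5 + 3, so a_2 = 4.
  5 = 1*3 + 2, so a_3 = 1.
  3 = 1*2 + 1, so a_4 = 1.
  2 = 2*1 + 0, so a_5 = 2.
The remainder reaches 0 after 6 divisions, so the expansion has 6 partial quotients, read off in order.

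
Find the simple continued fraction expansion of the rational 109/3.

[36; 3]

Run the Euclidean algorithm on 109 and 3; the successive quotients are the partial quotients a_0, a_1, ... (each step inverts the fractional part left over by the previous one):
  109 = 36*3 + 1, so a_0 = 36.
  3 = 3*1 + 0, so a_1 = 3.
The remainder reaches 0 after 2 divisions, so the expansion has 2 partial quotients, read off in order.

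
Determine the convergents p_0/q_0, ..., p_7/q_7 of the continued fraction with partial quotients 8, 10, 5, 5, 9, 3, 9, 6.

Using the convergent recurrence p_i = a_i*p_{i-1} + p_{i-2}, q_i = a_i*q_{i-1} + q_{i-2} with p_{-2}=0, p_{-1}=1, q_{-2}=1, q_{-1}=0:
  i=0: a_0=8, p_0 = 8*1 + 0 = 8, q_0 = 8*0 + 1 = 1.
  i=1: a_1=10, p_1 = 10*8 + 1 = 81, q_1 = 10*1 + 0 = 10.
  i=2: a_2=5, p_2 = 5*81 + 8 = 413, q_2 = 5*10 + 1 = 51.
  i=3: a_3=5, p_3 = 5*413 + 81 = 2146, q_3 = 5*51 + 10 = 265.
  i=4: a_4=9, p_4 = 9*2146 + 413 = 19727, q_4 = 9*265 + 51 = 2436.
  i=5: a_5=3, p_5 = 3*19727 + 2146 = 61327, q_5 = 3*2436 + 265 = 7573.
  i=6: a_6=9, p_6 = 9*61327 + 19727 = 571670, q_6 = 9*7573 + 2436 = 70593.
  i=7: a_7=6, p_7 = 6*571670 + 61327 = 3491347, q_7 = 6*70593 + 7573 = 431131.

8/1, 81/10, 413/51, 2146/265, 19727/2436, 61327/7573, 571670/70593, 3491347/431131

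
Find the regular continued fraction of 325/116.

[2; 1, 4, 23]

Run the Euclidean algorithm on 325 and 116; the successive quotients are the partial quotients a_0, a_1, ... (each step inverts the fractional part left over by the previous one):
  325 = 2*116 + 93, so a_0 = 2.
  116 = 1*93 + 23, so a_1 = 1.
  93 = 4*23 + 1, so a_2 = 4.
  23 = 23*1 + 0, so a_3 = 23.
The remainder reaches 0 after 4 divisions, so the expansion has 4 partial quotients, read off in order.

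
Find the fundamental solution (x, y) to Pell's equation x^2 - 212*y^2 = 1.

(x, y) = (66249, 4550)

First expand sqrt(212) as a continued fraction. With x_i = (sqrt(212) + m_i)/d_i and (m_0, d_0) = (0, 1): a_0 = floor(sqrt(212)) = 14, since 14^2 = 196 <= 212 < 225 = 15^2.
Iterate m_{i+1} = d_i*a_i - m_i, d_{i+1} = (212 - m_{i+1}^2)/d_i, a_{i+1} = floor((a_0 + m_{i+1})/d_{i+1}):
  m_1 = 1*14 - 0 = 14, d_1 = (212 - 14^2)/1 = 16/1 = 16, a_1 = floor((14 + 14)/16) = 1.
  m_2 = 16*1 - 14 = 2, d_2 = (212 - 2^2)/16 = 208/16 = 13, a_2 = floor((14 + 2)/13) = 1.
  m_3 = 13*1 - 2 = 11, d_3 = (212 - 11^2)/13 = 91/13 = 7, a_3 = floor((14 + 11)/7) = 3.
  m_4 = 7*3 - 11 = 10, d_4 = (212 - 10^2)/7 = 112/7 = 16, a_4 = floor((14 + 10)/16) = 1.
  m_5 = 16*1 - 10 = 6, d_5 = (212 - 6^2)/16 = 176/16 = 11, a_5 = floor((14 + 6)/11) = 1.
  m_6 = 11*1 - 6 = 5, d_6 = (212 - 5^2)/11 = 187/11 = 17, a_6 = floor((14 + 5)/17) = 1.
  m_7 = 17*1 - 5 = 12, d_7 = (212 - 12^2)/17 = 68/17 = 4, a_7 = floor((14 + 12)/4) = 6.
  m_8 = 4*6 - 12 = 12, d_8 = (212 - 12^2)/4 = 68/4 = 17, a_8 = floor((14 + 12)/17) = 1.
  m_9 = 17*1 - 12 = 5, d_9 = (212 - 5^2)/17 = 187/17 = 11, a_9 = floor((14 + 5)/11) = 1.
  m_10 = 11*1 - 5 = 6, d_10 = (212 - 6^2)/11 = 176/11 = 16, a_10 = floor((14 + 6)/16) = 1.
  m_11 = 16*1 - 6 = 10, d_11 = (212 - 10^2)/16 = 112/16 = 7, a_11 = floor((14 + 10)/7) = 3.
  m_12 = 7*3 - 10 = 11, d_12 = (212 - 11^2)/7 = 91/7 = 13, a_12 = floor((14 + 11)/13) = 1.
  m_13 = 13*1 - 11 = 2, d_13 = (212 - 2^2)/13 = 208/13 = 16, a_13 = floor((14 + 2)/16) = 1.
  m_14 = 16*1 - 2 = 14, d_14 = (212 - 14^2)/16 = 16/16 = 1, a_14 = floor((14 + 14)/1) = 28.
  m_15 = 1*28 - 14 = 14, d_15 = (212 - 14^2)/1 = 16/1 = 16: (m_15, d_15) = (m_1, d_1) = (14, 16), so from here the quotients repeat a_1, ..., a_14; the period length is 14.
So sqrt(212) = [14; (1, 1, 3, 1, 1, 1, 6, 1, 1, 1, 3, 1, 1, 28)] with period length k = 14.
k is even, so the fundamental solution of x^2 - 212y^2 = 1 is (p_{k-1}, q_{k-1}) = (p_13, q_13); compute convergents through index 13.
Convergents (p_i = a_i*p_{i-1} + p_{i-2}, q_i = a_i*q_{i-1} + q_{i-2} with p_{-2}=0, p_{-1}=1, q_{-2}=1, q_{-1}=0):
  i=0: a_0=14, p_0 = 14*1 + 0 = 14, q_0 = 14*0 + 1 = 1.
  i=1: a_1=1, p_1 = 1*14 + 1 = 15, q_1 = 1*1 + 0 = 1.
  i=2: a_2=1, p_2 = 1*15 + 14 = 29, q_2 = 1*1 + 1 = 2.
  i=3: a_3=3, p_3 = 3*29 + 15 = 102, q_3 = 3*2 + 1 = 7.
  i=4: a_4=1, p_4 = 1*102 + 29 = 131, q_4 = 1*7 + 2 = 9.
  i=5: a_5=1, p_5 = 1*131 + 102 = 233, q_5 = 1*9 + 7 = 16.
  i=6: a_6=1, p_6 = 1*233 + 131 = 364, q_6 = 1*16 + 9 = 25.
  i=7: a_7=6, p_7 = 6*364 + 233 = 2417, q_7 = 6*25 + 16 = 166.
  i=8: a_8=1, p_8 = 1*2417 + 364 = 2781, q_8 = 1*166 + 25 = 191.
  i=9: a_9=1, p_9 = 1*2781 + 2417 = 5198, q_9 = 1*191 + 166 = 357.
  i=10: a_10=1, p_10 = 1*5198 + 2781 = 7979, q_10 = 1*357 + 191 = 548.
  i=11: a_11=3, p_11 = 3*7979 + 5198 = 29135, q_11 = 3*548 + 357 = 2001.
  i=12: a_12=1, p_12 = 1*29135 + 7979 = 37114, q_12 = 1*2001 + 548 = 2549.
  i=13: a_13=1, p_13 = 1*37114 + 29135 = 66249, q_13 = 1*2549 + 2001 = 4550.
Check: 66249^2 - 212*4550^2 = 4388930001 - 4388930000 = 1, so (x, y) = (66249, 4550) solves the equation, and by the theorem it is the least positive solution.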